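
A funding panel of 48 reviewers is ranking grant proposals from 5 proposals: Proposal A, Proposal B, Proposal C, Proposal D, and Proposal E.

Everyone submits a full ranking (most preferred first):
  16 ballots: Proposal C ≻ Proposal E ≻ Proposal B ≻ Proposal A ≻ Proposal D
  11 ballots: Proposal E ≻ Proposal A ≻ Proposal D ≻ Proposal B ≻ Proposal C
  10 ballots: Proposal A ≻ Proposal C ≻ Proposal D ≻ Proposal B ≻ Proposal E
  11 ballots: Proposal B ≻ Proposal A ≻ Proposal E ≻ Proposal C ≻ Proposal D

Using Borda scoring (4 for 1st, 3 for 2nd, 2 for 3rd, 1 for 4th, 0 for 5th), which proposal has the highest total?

Proposal A: 16×1 + 11×3 + 10×4 + 11×3 = 122
Proposal B: 16×2 + 11×1 + 10×1 + 11×4 = 97
Proposal C: 16×4 + 11×0 + 10×3 + 11×1 = 105
Proposal D: 16×0 + 11×2 + 10×2 + 11×0 = 42
Proposal E: 16×3 + 11×4 + 10×0 + 11×2 = 114

Proposal A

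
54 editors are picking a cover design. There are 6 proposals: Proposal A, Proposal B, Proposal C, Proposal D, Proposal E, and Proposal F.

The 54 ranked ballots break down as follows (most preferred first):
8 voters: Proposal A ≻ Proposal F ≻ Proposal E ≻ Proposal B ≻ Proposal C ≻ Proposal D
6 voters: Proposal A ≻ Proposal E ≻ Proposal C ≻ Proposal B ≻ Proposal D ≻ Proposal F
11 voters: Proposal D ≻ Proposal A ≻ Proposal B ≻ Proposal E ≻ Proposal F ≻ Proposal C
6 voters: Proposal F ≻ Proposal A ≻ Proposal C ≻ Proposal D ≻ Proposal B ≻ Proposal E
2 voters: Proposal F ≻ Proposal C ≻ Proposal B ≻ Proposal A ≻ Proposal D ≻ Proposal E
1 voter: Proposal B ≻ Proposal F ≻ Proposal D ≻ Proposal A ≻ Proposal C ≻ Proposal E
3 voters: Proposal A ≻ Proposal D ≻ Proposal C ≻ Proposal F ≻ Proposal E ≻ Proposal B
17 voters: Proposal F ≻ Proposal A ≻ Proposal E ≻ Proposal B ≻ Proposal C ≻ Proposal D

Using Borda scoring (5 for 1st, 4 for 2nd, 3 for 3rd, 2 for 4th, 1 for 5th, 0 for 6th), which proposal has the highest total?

Proposal A: 8×5 + 6×5 + 11×4 + 6×4 + 2×2 + 1×2 + 3×5 + 17×4 = 227
Proposal B: 8×2 + 6×2 + 11×3 + 6×1 + 2×3 + 1×5 + 3×0 + 17×2 = 112
Proposal C: 8×1 + 6×3 + 11×0 + 6×3 + 2×4 + 1×1 + 3×3 + 17×1 = 79
Proposal D: 8×0 + 6×1 + 11×5 + 6×2 + 2×1 + 1×3 + 3×4 + 17×0 = 90
Proposal E: 8×3 + 6×4 + 11×2 + 6×0 + 2×0 + 1×0 + 3×1 + 17×3 = 124
Proposal F: 8×4 + 6×0 + 11×1 + 6×5 + 2×5 + 1×4 + 3×2 + 17×5 = 178

Proposal A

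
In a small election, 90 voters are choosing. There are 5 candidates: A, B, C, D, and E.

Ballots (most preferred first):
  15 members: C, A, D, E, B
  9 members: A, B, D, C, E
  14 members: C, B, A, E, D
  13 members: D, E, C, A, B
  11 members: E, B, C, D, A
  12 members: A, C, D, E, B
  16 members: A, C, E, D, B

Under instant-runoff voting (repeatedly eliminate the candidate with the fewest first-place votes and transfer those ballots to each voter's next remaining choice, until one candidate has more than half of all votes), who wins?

C

Round 1: A 37, B 0, C 29, D 13, E 11. B eliminated.
Round 2: A 37, C 29, D 13, E 11. E eliminated.
Round 3: A 37, C 40, D 13. D eliminated.
Round 4: A 37, C 53. C has a majority (≥46).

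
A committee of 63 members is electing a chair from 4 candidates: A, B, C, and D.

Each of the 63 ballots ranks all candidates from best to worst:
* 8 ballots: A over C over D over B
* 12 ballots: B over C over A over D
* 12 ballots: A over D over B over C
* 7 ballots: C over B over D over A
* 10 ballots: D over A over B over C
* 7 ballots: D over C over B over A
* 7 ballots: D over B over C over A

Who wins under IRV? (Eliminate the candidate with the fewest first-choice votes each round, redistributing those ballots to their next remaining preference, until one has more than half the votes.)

Round 1: A 20, B 12, C 7, D 24. C eliminated.
Round 2: A 20, B 19, D 24. B eliminated.
Round 3: A 32, D 31. A has a majority (≥32).

A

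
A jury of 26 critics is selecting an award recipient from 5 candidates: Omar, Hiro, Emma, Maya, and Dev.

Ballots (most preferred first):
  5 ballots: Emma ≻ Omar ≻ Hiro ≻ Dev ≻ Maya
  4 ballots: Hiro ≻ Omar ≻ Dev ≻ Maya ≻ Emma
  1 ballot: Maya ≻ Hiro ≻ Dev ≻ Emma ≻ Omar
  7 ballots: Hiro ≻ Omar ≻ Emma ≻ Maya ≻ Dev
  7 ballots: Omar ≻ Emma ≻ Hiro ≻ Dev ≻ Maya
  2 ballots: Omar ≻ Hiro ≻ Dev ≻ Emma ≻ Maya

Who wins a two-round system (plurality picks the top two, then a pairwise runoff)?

Omar

Round 1 first-place votes: Omar 9, Hiro 11, Emma 5, Maya 1, Dev 0. Hiro and Omar advance.
Runoff: Hiro is ranked above Omar on 12 ballots, Omar above Hiro on 14.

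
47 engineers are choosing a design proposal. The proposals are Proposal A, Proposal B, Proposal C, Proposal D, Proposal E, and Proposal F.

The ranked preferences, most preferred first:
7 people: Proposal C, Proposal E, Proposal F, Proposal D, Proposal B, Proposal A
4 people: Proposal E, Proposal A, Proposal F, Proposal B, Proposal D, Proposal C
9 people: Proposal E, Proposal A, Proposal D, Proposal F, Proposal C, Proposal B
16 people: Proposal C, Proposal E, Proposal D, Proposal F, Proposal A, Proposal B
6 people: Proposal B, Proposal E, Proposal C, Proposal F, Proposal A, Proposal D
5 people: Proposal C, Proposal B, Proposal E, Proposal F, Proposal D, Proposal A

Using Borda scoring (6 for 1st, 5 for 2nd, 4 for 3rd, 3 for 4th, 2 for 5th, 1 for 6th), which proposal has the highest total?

Proposal A: 7×1 + 4×5 + 9×5 + 16×2 + 6×2 + 5×1 = 121
Proposal B: 7×2 + 4×3 + 9×1 + 16×1 + 6×6 + 5×5 = 112
Proposal C: 7×6 + 4×1 + 9×2 + 16×6 + 6×4 + 5×6 = 214
Proposal D: 7×3 + 4×2 + 9×4 + 16×4 + 6×1 + 5×2 = 145
Proposal E: 7×5 + 4×6 + 9×6 + 16×5 + 6×5 + 5×4 = 243
Proposal F: 7×4 + 4×4 + 9×3 + 16×3 + 6×3 + 5×3 = 152

Proposal E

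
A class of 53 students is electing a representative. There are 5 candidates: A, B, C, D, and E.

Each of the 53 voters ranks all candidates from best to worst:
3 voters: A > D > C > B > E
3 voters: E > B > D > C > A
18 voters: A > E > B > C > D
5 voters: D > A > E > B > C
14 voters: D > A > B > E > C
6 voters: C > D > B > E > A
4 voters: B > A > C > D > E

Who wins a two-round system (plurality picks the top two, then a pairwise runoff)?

Round 1 first-place votes: A 21, B 4, C 6, D 19, E 3. A and D advance.
Runoff: A is ranked above D on 25 ballots, D above A on 28.

D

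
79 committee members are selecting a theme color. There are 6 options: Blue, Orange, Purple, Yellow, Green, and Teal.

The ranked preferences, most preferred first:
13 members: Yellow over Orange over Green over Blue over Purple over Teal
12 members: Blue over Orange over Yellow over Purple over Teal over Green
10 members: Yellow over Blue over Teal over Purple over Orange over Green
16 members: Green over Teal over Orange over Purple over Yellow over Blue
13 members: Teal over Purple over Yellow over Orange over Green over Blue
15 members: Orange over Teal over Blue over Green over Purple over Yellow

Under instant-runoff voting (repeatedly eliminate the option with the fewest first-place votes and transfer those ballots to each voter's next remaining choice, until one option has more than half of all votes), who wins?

Round 1: Blue 12, Orange 15, Purple 0, Yellow 23, Green 16, Teal 13. Purple eliminated.
Round 2: Blue 12, Orange 15, Yellow 23, Green 16, Teal 13. Blue eliminated.
Round 3: Orange 27, Yellow 23, Green 16, Teal 13. Teal eliminated.
Round 4: Orange 27, Yellow 36, Green 16. Green eliminated.
Round 5: Orange 43, Yellow 36. Orange has a majority (≥40).

Orange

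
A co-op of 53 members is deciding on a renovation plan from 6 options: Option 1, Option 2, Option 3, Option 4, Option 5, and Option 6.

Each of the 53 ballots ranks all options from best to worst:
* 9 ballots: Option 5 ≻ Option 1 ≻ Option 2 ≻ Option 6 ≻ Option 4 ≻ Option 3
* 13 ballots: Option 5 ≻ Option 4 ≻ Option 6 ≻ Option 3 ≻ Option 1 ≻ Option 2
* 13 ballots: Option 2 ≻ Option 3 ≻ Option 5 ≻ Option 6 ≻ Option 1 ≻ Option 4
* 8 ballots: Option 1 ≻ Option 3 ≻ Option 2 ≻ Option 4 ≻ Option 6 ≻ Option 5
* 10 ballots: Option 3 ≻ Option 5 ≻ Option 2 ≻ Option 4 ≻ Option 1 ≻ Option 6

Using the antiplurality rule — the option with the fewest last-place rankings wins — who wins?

Last-place votes: Option 1 0, Option 2 13, Option 3 9, Option 4 13, Option 5 8, Option 6 10.

Option 1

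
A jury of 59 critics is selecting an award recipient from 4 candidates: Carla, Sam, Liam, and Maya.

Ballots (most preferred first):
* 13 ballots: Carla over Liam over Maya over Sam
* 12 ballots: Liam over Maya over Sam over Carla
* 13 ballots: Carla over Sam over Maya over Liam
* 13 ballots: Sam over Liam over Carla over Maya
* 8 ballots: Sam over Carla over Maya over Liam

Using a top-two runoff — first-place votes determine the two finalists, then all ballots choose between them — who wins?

Round 1 first-place votes: Carla 26, Sam 21, Liam 12, Maya 0. Carla and Sam advance.
Runoff: Carla is ranked above Sam on 26 ballots, Sam above Carla on 33.

Sam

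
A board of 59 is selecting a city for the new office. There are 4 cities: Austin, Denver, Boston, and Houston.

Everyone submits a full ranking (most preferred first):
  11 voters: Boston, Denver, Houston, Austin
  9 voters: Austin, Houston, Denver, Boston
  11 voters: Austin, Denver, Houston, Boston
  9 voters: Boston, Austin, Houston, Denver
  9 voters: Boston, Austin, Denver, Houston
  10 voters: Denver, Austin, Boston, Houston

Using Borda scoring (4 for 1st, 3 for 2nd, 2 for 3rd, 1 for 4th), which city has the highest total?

Austin: 11×1 + 9×4 + 11×4 + 9×3 + 9×3 + 10×3 = 175
Denver: 11×3 + 9×2 + 11×3 + 9×1 + 9×2 + 10×4 = 151
Boston: 11×4 + 9×1 + 11×1 + 9×4 + 9×4 + 10×2 = 156
Houston: 11×2 + 9×3 + 11×2 + 9×2 + 9×1 + 10×1 = 108

Austin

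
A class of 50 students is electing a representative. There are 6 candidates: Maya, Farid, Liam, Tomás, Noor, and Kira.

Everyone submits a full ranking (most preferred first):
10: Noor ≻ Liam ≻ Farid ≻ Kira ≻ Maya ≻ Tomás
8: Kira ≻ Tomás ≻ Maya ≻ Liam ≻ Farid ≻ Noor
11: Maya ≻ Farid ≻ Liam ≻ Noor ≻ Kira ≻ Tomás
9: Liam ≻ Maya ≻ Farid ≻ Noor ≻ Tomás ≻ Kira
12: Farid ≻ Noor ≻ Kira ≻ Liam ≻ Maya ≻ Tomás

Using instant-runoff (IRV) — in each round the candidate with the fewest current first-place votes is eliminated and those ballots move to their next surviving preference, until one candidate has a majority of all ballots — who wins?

Maya

Round 1: Maya 11, Farid 12, Liam 9, Tomás 0, Noor 10, Kira 8. Tomás eliminated.
Round 2: Maya 11, Farid 12, Liam 9, Noor 10, Kira 8. Kira eliminated.
Round 3: Maya 19, Farid 12, Liam 9, Noor 10. Liam eliminated.
Round 4: Maya 28, Farid 12, Noor 10. Maya has a majority (≥26).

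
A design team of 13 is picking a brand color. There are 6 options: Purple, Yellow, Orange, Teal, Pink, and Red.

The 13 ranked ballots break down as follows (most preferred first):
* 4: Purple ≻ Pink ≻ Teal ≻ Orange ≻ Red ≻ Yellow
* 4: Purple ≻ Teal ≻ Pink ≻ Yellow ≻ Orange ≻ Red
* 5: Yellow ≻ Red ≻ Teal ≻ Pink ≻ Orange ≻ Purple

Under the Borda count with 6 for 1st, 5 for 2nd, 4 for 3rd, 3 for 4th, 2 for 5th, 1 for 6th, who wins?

Teal

Purple: 4×6 + 4×6 + 5×1 = 53
Yellow: 4×1 + 4×3 + 5×6 = 46
Orange: 4×3 + 4×2 + 5×2 = 30
Teal: 4×4 + 4×5 + 5×4 = 56
Pink: 4×5 + 4×4 + 5×3 = 51
Red: 4×2 + 4×1 + 5×5 = 37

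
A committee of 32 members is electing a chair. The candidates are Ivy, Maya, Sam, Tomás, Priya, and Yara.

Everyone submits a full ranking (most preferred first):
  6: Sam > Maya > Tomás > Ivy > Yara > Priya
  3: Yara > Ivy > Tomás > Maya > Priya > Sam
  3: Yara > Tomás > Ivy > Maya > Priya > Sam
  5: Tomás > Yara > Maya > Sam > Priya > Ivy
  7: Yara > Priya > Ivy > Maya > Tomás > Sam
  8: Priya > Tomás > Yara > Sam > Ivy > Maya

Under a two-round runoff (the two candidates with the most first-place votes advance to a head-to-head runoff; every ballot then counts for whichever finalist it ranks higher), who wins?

Yara

Round 1 first-place votes: Ivy 0, Maya 0, Sam 6, Tomás 5, Priya 8, Yara 13. Yara and Priya advance.
Runoff: Yara is ranked above Priya on 24 ballots, Priya above Yara on 8.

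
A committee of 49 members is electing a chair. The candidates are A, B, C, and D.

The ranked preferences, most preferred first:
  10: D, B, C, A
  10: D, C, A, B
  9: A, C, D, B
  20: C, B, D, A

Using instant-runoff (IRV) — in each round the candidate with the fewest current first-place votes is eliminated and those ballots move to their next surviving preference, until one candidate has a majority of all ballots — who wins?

Round 1: A 9, B 0, C 20, D 20. B eliminated.
Round 2: A 9, C 20, D 20. A eliminated.
Round 3: C 29, D 20. C has a majority (≥25).

C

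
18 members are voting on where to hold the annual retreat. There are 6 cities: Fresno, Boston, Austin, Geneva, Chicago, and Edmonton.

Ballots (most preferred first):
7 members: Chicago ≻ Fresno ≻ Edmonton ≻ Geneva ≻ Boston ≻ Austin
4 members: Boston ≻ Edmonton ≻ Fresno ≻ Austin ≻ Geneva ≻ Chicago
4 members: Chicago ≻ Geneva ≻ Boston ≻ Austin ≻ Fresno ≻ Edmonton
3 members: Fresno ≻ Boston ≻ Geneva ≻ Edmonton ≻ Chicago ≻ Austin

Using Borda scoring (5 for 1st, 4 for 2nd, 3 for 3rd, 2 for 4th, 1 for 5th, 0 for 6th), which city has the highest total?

Fresno: 7×4 + 4×3 + 4×1 + 3×5 = 59
Boston: 7×1 + 4×5 + 4×3 + 3×4 = 51
Austin: 7×0 + 4×2 + 4×2 + 3×0 = 16
Geneva: 7×2 + 4×1 + 4×4 + 3×3 = 43
Chicago: 7×5 + 4×0 + 4×5 + 3×1 = 58
Edmonton: 7×3 + 4×4 + 4×0 + 3×2 = 43

Fresno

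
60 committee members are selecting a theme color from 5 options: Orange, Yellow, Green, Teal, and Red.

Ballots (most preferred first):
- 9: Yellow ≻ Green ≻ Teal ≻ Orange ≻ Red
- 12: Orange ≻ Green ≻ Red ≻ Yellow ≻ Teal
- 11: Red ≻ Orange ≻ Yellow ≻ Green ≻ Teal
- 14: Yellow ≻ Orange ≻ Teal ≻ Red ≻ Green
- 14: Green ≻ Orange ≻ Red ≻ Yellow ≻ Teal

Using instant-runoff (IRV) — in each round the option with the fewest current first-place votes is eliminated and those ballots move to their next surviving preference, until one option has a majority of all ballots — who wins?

Orange

Round 1: Orange 12, Yellow 23, Green 14, Teal 0, Red 11. Teal eliminated.
Round 2: Orange 12, Yellow 23, Green 14, Red 11. Red eliminated.
Round 3: Orange 23, Yellow 23, Green 14. Green eliminated.
Round 4: Orange 37, Yellow 23. Orange has a majority (≥31).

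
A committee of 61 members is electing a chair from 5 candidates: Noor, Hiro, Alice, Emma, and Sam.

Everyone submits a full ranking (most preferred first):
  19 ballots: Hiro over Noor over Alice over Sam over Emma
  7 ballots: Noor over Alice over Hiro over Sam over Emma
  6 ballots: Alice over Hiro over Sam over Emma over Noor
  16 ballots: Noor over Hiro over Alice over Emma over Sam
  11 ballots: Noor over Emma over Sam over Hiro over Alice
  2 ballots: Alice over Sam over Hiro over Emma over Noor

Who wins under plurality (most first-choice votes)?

Noor

First-place votes: Noor 34, Hiro 19, Alice 8, Emma 0, Sam 0.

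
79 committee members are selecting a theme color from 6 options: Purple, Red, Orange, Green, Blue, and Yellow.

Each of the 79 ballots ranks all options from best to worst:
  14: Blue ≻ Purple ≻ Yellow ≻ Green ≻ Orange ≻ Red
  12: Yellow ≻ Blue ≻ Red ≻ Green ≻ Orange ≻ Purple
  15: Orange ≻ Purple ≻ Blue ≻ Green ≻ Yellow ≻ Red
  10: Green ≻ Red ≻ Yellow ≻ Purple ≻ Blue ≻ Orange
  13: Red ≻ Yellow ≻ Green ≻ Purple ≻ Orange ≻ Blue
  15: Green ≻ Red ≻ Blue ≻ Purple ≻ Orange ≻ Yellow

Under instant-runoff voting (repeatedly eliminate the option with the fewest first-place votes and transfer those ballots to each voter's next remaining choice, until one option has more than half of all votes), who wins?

Blue

Round 1: Purple 0, Red 13, Orange 15, Green 25, Blue 14, Yellow 12. Purple eliminated.
Round 2: Red 13, Orange 15, Green 25, Blue 14, Yellow 12. Yellow eliminated.
Round 3: Red 13, Orange 15, Green 25, Blue 26. Red eliminated.
Round 4: Orange 15, Green 38, Blue 26. Orange eliminated.
Round 5: Green 38, Blue 41. Blue has a majority (≥40).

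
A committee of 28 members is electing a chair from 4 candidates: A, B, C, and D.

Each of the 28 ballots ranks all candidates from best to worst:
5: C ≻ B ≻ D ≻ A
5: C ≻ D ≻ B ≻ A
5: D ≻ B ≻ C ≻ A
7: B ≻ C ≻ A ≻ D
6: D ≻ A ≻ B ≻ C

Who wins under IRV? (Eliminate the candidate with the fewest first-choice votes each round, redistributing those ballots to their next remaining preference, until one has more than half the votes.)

C

Round 1: A 0, B 7, C 10, D 11. A eliminated.
Round 2: B 7, C 10, D 11. B eliminated.
Round 3: C 17, D 11. C has a majority (≥15).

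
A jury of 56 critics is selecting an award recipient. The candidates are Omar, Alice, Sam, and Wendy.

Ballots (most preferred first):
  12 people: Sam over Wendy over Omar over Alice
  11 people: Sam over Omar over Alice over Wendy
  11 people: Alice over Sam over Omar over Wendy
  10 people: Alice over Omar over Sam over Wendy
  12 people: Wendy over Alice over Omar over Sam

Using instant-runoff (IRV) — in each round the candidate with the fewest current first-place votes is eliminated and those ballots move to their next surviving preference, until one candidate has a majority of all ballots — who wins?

Round 1: Omar 0, Alice 21, Sam 23, Wendy 12. Omar eliminated.
Round 2: Alice 21, Sam 23, Wendy 12. Wendy eliminated.
Round 3: Alice 33, Sam 23. Alice has a majority (≥29).

Alice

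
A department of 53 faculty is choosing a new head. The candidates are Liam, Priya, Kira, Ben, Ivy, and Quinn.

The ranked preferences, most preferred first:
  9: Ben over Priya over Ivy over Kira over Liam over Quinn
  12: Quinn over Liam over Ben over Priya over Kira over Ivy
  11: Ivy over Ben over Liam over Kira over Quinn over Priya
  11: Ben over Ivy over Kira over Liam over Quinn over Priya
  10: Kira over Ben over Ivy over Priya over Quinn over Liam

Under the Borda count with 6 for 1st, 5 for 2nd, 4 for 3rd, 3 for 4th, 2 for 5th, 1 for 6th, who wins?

Liam: 9×2 + 12×5 + 11×4 + 11×3 + 10×1 = 165
Priya: 9×5 + 12×3 + 11×1 + 11×1 + 10×3 = 133
Kira: 9×3 + 12×2 + 11×3 + 11×4 + 10×6 = 188
Ben: 9×6 + 12×4 + 11×5 + 11×6 + 10×5 = 273
Ivy: 9×4 + 12×1 + 11×6 + 11×5 + 10×4 = 209
Quinn: 9×1 + 12×6 + 11×2 + 11×2 + 10×2 = 145

Ben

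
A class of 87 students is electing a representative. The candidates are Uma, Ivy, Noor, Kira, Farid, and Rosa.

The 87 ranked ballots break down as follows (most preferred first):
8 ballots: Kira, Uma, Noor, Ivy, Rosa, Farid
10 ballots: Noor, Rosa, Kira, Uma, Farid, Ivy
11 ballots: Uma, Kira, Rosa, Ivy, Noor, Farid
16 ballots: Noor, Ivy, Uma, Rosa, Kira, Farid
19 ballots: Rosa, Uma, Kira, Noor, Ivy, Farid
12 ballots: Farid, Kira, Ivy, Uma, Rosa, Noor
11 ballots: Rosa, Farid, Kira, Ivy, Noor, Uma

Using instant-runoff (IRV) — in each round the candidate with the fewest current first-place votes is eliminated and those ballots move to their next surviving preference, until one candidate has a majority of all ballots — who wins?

Round 1: Uma 11, Ivy 0, Noor 26, Kira 8, Farid 12, Rosa 30. Ivy eliminated.
Round 2: Uma 11, Noor 26, Kira 8, Farid 12, Rosa 30. Kira eliminated.
Round 3: Uma 19, Noor 26, Farid 12, Rosa 30. Farid eliminated.
Round 4: Uma 31, Noor 26, Rosa 30. Noor eliminated.
Round 5: Uma 47, Rosa 40. Uma has a majority (≥44).

Uma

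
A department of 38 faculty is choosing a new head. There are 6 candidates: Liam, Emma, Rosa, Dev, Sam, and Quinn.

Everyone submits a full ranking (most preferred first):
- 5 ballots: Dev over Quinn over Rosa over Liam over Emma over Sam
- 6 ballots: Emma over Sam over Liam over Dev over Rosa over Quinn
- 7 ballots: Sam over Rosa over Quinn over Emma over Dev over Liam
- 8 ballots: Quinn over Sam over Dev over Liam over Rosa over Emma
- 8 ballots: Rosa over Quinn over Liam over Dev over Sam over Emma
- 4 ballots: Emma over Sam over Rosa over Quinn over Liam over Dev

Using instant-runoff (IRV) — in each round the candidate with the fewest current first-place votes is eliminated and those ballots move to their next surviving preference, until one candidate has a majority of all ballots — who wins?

Rosa

Round 1: Liam 0, Emma 10, Rosa 8, Dev 5, Sam 7, Quinn 8. Liam eliminated.
Round 2: Emma 10, Rosa 8, Dev 5, Sam 7, Quinn 8. Dev eliminated.
Round 3: Emma 10, Rosa 8, Sam 7, Quinn 13. Sam eliminated.
Round 4: Emma 10, Rosa 15, Quinn 13. Emma eliminated.
Round 5: Rosa 25, Quinn 13. Rosa has a majority (≥20).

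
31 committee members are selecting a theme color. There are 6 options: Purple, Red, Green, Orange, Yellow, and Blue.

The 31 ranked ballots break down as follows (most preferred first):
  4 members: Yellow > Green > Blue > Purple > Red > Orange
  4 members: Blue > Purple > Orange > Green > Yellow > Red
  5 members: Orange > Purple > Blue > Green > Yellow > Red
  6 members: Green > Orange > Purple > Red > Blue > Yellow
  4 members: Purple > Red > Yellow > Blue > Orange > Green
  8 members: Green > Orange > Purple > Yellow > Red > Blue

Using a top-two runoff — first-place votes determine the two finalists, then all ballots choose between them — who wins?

Green

Round 1 first-place votes: Purple 4, Red 0, Green 14, Orange 5, Yellow 4, Blue 4. Green and Orange advance.
Runoff: Green is ranked above Orange on 18 ballots, Orange above Green on 13.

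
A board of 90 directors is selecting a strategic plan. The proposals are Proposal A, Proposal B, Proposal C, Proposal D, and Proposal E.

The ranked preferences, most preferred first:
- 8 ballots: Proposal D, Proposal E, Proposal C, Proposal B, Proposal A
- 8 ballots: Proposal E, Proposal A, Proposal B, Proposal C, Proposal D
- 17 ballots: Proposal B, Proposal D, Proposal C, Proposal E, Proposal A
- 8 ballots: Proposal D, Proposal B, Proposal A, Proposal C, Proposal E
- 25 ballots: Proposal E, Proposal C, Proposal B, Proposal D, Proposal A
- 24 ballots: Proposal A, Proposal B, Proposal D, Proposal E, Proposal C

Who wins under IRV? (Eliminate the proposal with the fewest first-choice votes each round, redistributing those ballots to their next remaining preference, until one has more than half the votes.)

Round 1: Proposal A 24, Proposal B 17, Proposal C 0, Proposal D 16, Proposal E 33. Proposal C eliminated.
Round 2: Proposal A 24, Proposal B 17, Proposal D 16, Proposal E 33. Proposal D eliminated.
Round 3: Proposal A 24, Proposal B 25, Proposal E 41. Proposal A eliminated.
Round 4: Proposal B 49, Proposal E 41. Proposal B has a majority (≥46).

Proposal B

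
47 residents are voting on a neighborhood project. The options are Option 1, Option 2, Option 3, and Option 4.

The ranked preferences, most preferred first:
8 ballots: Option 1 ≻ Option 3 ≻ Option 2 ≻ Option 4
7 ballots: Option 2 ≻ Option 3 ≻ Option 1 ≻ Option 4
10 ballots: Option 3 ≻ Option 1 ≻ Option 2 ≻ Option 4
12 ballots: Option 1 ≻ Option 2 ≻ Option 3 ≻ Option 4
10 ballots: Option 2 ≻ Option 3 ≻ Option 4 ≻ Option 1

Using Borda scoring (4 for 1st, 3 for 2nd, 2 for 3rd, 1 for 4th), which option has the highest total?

Option 1: 8×4 + 7×2 + 10×3 + 12×4 + 10×1 = 134
Option 2: 8×2 + 7×4 + 10×2 + 12×3 + 10×4 = 140
Option 3: 8×3 + 7×3 + 10×4 + 12×2 + 10×3 = 139
Option 4: 8×1 + 7×1 + 10×1 + 12×1 + 10×2 = 57

Option 2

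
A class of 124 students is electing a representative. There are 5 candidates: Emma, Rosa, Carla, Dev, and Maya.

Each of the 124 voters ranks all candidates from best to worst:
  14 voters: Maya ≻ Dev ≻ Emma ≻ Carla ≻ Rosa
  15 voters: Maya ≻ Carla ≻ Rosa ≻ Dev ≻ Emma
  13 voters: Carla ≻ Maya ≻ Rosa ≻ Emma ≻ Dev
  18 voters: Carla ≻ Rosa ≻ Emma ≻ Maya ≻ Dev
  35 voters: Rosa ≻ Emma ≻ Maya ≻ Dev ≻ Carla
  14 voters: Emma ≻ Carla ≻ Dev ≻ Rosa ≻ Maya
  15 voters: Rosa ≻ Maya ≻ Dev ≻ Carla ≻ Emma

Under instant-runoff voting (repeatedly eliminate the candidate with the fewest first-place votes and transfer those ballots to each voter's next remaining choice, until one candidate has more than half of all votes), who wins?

Round 1: Emma 14, Rosa 50, Carla 31, Dev 0, Maya 29. Dev eliminated.
Round 2: Emma 14, Rosa 50, Carla 31, Maya 29. Emma eliminated.
Round 3: Rosa 50, Carla 45, Maya 29. Maya eliminated.
Round 4: Rosa 50, Carla 74. Carla has a majority (≥63).

Carla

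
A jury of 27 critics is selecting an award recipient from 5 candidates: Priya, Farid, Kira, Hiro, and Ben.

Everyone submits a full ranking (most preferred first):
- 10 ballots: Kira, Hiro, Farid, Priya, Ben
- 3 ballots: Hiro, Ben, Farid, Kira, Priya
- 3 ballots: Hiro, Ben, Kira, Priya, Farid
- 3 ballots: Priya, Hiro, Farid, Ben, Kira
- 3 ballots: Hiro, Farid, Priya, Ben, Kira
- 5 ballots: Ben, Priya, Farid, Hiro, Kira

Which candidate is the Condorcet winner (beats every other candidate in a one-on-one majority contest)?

Hiro

Hiro vs Priya: 19–8
Hiro vs Farid: 22–5
Hiro vs Kira: 17–10
Hiro vs Ben: 22–5
Hiro beats every other candidate.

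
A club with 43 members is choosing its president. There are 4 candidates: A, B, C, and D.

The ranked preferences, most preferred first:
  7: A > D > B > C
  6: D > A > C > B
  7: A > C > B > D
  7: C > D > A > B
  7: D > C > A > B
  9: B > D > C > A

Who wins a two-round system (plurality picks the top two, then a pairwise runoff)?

Round 1 first-place votes: A 14, B 9, C 7, D 13. A and D advance.
Runoff: A is ranked above D on 14 ballots, D above A on 29.

D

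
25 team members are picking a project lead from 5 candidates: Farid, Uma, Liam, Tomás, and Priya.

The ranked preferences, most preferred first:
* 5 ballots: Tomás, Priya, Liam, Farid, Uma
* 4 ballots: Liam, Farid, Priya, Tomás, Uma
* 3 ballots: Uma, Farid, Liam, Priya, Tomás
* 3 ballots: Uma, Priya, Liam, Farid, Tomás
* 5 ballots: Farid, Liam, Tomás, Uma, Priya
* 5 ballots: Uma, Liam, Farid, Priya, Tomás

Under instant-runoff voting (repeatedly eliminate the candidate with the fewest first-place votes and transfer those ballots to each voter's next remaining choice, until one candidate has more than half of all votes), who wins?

Farid

Round 1: Farid 5, Uma 11, Liam 4, Tomás 5, Priya 0. Priya eliminated.
Round 2: Farid 5, Uma 11, Liam 4, Tomás 5. Liam eliminated.
Round 3: Farid 9, Uma 11, Tomás 5. Tomás eliminated.
Round 4: Farid 14, Uma 11. Farid has a majority (≥13).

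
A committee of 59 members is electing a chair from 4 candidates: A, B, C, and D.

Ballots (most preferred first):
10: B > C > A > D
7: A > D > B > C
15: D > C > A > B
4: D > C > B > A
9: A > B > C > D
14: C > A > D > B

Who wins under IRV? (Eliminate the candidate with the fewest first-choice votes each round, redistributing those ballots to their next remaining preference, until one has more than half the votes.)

Round 1: A 16, B 10, C 14, D 19. B eliminated.
Round 2: A 16, C 24, D 19. A eliminated.
Round 3: C 33, D 26. C has a majority (≥30).

C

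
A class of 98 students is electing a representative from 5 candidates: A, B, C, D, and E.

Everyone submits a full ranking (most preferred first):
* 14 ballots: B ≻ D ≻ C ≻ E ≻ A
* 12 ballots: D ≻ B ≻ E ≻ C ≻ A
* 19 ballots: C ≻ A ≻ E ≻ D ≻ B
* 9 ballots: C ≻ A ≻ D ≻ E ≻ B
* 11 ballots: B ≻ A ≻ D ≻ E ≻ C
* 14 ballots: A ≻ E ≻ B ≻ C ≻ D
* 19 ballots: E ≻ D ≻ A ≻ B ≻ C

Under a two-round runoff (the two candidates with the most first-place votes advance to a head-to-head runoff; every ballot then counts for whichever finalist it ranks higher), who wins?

Round 1 first-place votes: A 14, B 25, C 28, D 12, E 19. C and B advance.
Runoff: C is ranked above B on 28 ballots, B above C on 70.

B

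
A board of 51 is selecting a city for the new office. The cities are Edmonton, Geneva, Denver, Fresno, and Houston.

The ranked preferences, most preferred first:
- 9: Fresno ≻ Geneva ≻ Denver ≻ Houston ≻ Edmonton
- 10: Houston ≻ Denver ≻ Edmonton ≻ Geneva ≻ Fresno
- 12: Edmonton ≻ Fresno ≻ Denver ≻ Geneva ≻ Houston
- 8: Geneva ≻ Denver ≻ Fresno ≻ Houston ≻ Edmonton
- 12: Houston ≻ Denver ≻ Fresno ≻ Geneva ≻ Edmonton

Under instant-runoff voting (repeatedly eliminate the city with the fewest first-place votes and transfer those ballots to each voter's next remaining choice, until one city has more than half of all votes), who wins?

Round 1: Edmonton 12, Geneva 8, Denver 0, Fresno 9, Houston 22. Denver eliminated.
Round 2: Edmonton 12, Geneva 8, Fresno 9, Houston 22. Geneva eliminated.
Round 3: Edmonton 12, Fresno 17, Houston 22. Edmonton eliminated.
Round 4: Fresno 29, Houston 22. Fresno has a majority (≥26).

Fresno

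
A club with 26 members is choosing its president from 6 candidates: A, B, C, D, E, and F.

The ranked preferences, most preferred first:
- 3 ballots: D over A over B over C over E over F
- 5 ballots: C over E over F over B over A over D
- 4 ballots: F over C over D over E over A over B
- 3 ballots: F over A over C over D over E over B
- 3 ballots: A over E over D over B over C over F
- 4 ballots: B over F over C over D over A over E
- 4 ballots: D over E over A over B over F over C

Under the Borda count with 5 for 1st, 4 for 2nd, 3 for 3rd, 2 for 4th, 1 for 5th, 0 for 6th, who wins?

C

A: 3×4 + 5×1 + 4×1 + 3×4 + 3×5 + 4×1 + 4×3 = 64
B: 3×3 + 5×2 + 4×0 + 3×0 + 3×2 + 4×5 + 4×2 = 53
C: 3×2 + 5×5 + 4×4 + 3×3 + 3×1 + 4×3 + 4×0 = 71
D: 3×5 + 5×0 + 4×3 + 3×2 + 3×3 + 4×2 + 4×5 = 70
E: 3×1 + 5×4 + 4×2 + 3×1 + 3×4 + 4×0 + 4×4 = 62
F: 3×0 + 5×3 + 4×5 + 3×5 + 3×0 + 4×4 + 4×1 = 70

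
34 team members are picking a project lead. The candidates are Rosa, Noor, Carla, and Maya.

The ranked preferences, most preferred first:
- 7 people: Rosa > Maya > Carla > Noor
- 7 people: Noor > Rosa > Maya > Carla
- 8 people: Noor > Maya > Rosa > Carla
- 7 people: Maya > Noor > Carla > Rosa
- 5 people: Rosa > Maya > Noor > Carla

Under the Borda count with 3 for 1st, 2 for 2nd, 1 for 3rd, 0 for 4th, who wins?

Maya

Rosa: 7×3 + 7×2 + 8×1 + 7×0 + 5×3 = 58
Noor: 7×0 + 7×3 + 8×3 + 7×2 + 5×1 = 64
Carla: 7×1 + 7×0 + 8×0 + 7×1 + 5×0 = 14
Maya: 7×2 + 7×1 + 8×2 + 7×3 + 5×2 = 68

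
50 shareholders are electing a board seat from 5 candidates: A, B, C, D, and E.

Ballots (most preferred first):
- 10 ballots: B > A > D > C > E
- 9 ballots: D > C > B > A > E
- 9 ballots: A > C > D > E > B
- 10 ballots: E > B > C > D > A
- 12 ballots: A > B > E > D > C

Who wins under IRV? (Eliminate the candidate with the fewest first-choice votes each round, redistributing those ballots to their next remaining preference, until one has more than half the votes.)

Round 1: A 21, B 10, C 0, D 9, E 10. C eliminated.
Round 2: A 21, B 10, D 9, E 10. D eliminated.
Round 3: A 21, B 19, E 10. E eliminated.
Round 4: A 21, B 29. B has a majority (≥26).

B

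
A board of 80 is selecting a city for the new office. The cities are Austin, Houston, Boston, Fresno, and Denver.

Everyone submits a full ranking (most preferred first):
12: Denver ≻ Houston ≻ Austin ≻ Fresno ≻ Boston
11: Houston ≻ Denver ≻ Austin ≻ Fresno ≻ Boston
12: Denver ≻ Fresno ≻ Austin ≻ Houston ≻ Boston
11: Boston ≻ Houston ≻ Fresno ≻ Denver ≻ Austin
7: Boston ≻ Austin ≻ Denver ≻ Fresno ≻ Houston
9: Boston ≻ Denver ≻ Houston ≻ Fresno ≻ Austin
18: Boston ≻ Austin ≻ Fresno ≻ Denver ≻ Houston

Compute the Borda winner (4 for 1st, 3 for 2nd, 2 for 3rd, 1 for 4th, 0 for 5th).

Denver

Austin: 12×2 + 11×2 + 12×2 + 11×0 + 7×3 + 9×0 + 18×3 = 145
Houston: 12×3 + 11×4 + 12×1 + 11×3 + 7×0 + 9×2 + 18×0 = 143
Boston: 12×0 + 11×0 + 12×0 + 11×4 + 7×4 + 9×4 + 18×4 = 180
Fresno: 12×1 + 11×1 + 12×3 + 11×2 + 7×1 + 9×1 + 18×2 = 133
Denver: 12×4 + 11×3 + 12×4 + 11×1 + 7×2 + 9×3 + 18×1 = 199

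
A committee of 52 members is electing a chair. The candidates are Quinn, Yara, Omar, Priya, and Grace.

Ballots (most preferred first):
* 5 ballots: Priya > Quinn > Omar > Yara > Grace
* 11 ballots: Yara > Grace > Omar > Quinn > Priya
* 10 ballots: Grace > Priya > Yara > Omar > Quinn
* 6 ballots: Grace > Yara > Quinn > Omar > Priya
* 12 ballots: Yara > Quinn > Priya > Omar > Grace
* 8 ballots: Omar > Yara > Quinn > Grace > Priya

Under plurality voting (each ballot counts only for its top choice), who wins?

Yara

First-place votes: Quinn 0, Yara 23, Omar 8, Priya 5, Grace 16.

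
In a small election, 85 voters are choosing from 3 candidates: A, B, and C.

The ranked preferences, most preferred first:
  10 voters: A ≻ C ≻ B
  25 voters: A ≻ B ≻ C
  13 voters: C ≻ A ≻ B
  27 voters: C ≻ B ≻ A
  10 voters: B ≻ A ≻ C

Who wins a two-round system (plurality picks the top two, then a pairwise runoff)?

Round 1 first-place votes: A 35, B 10, C 40. C and A advance.
Runoff: C is ranked above A on 40 ballots, A above C on 45.

A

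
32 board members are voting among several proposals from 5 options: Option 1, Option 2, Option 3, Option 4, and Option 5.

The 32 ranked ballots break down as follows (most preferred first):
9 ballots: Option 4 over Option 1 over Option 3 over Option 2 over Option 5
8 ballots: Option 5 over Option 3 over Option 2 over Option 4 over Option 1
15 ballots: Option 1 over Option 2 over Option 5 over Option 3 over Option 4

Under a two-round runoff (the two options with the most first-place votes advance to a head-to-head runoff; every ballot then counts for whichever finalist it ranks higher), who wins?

Round 1 first-place votes: Option 1 15, Option 2 0, Option 3 0, Option 4 9, Option 5 8. Option 1 and Option 4 advance.
Runoff: Option 1 is ranked above Option 4 on 15 ballots, Option 4 above Option 1 on 17.

Option 4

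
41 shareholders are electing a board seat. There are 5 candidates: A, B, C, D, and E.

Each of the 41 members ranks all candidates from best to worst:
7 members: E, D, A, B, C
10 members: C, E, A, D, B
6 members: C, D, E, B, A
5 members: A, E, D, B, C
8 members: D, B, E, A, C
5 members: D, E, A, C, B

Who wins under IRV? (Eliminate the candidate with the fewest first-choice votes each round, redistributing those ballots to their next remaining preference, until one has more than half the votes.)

D

Round 1: A 5, B 0, C 16, D 13, E 7. B eliminated.
Round 2: A 5, C 16, D 13, E 7. A eliminated.
Round 3: C 16, D 13, E 12. E eliminated.
Round 4: C 16, D 25. D has a majority (≥21).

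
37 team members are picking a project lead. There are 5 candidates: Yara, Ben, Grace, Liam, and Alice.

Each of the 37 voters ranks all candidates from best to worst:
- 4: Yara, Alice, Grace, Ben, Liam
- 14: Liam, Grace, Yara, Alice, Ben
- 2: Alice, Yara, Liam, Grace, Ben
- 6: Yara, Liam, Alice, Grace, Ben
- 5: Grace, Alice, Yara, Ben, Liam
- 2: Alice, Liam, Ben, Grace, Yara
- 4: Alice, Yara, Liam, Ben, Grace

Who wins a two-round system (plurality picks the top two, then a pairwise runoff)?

Yara

Round 1 first-place votes: Yara 10, Ben 0, Grace 5, Liam 14, Alice 8. Liam and Yara advance.
Runoff: Liam is ranked above Yara on 16 ballots, Yara above Liam on 21.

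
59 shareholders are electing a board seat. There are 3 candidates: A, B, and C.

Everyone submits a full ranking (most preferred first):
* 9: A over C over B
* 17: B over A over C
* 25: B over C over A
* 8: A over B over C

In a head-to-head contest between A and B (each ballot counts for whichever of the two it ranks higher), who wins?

B

A is ranked above B on 17 ballots; B above A on 42.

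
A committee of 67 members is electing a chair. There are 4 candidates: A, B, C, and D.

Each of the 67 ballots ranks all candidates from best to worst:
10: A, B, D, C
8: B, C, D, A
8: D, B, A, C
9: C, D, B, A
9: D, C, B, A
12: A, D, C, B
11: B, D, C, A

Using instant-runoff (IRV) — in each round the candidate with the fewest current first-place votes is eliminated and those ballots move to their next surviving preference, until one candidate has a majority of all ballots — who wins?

D

Round 1: A 22, B 19, C 9, D 17. C eliminated.
Round 2: A 22, B 19, D 26. B eliminated.
Round 3: A 22, D 45. D has a majority (≥34).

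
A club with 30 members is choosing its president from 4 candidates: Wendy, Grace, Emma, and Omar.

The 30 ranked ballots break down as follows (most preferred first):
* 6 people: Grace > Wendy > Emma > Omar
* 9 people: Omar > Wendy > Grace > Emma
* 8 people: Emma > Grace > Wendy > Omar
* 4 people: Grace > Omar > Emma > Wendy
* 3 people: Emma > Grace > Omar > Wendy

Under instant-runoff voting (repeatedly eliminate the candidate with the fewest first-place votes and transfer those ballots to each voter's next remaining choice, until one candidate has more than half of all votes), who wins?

Round 1: Wendy 0, Grace 10, Emma 11, Omar 9. Wendy eliminated.
Round 2: Grace 10, Emma 11, Omar 9. Omar eliminated.
Round 3: Grace 19, Emma 11. Grace has a majority (≥16).

Grace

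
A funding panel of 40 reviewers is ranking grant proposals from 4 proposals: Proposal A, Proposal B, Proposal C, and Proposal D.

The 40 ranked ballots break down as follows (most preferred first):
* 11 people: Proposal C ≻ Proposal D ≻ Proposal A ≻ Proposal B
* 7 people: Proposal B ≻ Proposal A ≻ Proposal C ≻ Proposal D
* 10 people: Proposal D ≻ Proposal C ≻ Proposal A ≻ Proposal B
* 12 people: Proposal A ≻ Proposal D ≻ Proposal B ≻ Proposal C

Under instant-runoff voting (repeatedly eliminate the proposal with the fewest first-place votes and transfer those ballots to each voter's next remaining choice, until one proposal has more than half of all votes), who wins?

Round 1: Proposal A 12, Proposal B 7, Proposal C 11, Proposal D 10. Proposal B eliminated.
Round 2: Proposal A 19, Proposal C 11, Proposal D 10. Proposal D eliminated.
Round 3: Proposal A 19, Proposal C 21. Proposal C has a majority (≥21).

Proposal C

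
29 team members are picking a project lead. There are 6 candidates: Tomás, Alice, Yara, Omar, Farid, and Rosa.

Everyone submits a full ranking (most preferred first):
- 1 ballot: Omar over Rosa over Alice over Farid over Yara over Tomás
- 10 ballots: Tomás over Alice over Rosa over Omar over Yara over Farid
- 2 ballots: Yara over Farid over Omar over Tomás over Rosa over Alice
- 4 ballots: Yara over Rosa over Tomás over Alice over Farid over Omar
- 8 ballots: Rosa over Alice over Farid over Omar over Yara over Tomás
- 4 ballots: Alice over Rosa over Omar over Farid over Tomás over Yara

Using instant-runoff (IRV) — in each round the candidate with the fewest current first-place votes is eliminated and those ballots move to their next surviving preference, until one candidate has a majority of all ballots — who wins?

Round 1: Tomás 10, Alice 4, Yara 6, Omar 1, Farid 0, Rosa 8. Farid eliminated.
Round 2: Tomás 10, Alice 4, Yara 6, Omar 1, Rosa 8. Omar eliminated.
Round 3: Tomás 10, Alice 4, Yara 6, Rosa 9. Alice eliminated.
Round 4: Tomás 10, Yara 6, Rosa 13. Yara eliminated.
Round 5: Tomás 12, Rosa 17. Rosa has a majority (≥15).

Rosa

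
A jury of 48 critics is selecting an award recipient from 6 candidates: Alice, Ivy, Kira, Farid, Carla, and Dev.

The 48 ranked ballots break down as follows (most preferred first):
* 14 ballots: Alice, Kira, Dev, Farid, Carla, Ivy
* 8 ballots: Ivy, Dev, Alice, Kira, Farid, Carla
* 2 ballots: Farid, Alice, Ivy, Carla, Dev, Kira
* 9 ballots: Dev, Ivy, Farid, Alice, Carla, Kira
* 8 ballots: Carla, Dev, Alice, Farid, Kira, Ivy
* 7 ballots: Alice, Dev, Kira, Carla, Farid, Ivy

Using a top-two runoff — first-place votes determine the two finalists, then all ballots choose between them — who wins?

Dev

Round 1 first-place votes: Alice 21, Ivy 8, Kira 0, Farid 2, Carla 8, Dev 9. Alice and Dev advance.
Runoff: Alice is ranked above Dev on 23 ballots, Dev above Alice on 25.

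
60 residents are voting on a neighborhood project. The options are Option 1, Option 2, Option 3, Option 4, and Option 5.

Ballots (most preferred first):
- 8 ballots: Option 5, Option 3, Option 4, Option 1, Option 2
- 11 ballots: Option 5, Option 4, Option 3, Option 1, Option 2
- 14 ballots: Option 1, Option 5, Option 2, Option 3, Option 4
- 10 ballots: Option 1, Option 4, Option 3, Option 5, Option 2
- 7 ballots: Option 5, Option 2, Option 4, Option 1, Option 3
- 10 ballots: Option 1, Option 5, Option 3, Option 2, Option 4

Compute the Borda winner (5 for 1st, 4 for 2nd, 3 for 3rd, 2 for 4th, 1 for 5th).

Option 1: 8×2 + 11×2 + 14×5 + 10×5 + 7×2 + 10×5 = 222
Option 2: 8×1 + 11×1 + 14×3 + 10×1 + 7×4 + 10×2 = 119
Option 3: 8×4 + 11×3 + 14×2 + 10×3 + 7×1 + 10×3 = 160
Option 4: 8×3 + 11×4 + 14×1 + 10×4 + 7×3 + 10×1 = 153
Option 5: 8×5 + 11×5 + 14×4 + 10×2 + 7×5 + 10×4 = 246

Option 5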